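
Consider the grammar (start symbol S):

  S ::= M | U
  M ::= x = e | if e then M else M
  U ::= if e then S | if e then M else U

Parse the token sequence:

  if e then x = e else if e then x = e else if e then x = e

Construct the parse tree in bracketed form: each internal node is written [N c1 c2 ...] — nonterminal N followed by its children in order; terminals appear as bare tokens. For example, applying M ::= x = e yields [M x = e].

S
U
if e then M else U
if e then x = e else U
if e then x = e else if e then M else U
if e then x = e else if e then x = e else U
if e then x = e else if e then x = e else if e then S
if e then x = e else if e then x = e else if e then M
if e then x = e else if e then x = e else if e then x = e

[S [U if e then [M x = e] else [U if e then [M x = e] else [U if e then [S [M x = e]]]]]]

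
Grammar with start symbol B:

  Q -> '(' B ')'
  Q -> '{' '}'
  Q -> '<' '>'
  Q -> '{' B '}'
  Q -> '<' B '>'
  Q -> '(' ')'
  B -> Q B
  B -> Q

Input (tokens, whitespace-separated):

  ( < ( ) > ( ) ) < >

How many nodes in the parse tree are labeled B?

[B [Q ( [B [Q < [B [Q ( )]] >] [B [Q ( )]]] )] [B [Q < >]]]

5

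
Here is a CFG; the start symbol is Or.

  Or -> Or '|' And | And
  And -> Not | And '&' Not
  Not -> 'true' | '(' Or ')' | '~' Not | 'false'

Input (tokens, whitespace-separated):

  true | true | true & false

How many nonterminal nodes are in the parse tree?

11

[Or [Or [Or [And [Not true]]] | [And [Not true]]] | [And [And [Not true]] & [Not false]]]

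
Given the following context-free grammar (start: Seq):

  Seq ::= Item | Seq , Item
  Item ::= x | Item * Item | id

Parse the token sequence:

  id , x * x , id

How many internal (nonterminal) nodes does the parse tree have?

8

[Seq [Seq [Seq [Item id]] , [Item [Item x] * [Item x]]] , [Item id]]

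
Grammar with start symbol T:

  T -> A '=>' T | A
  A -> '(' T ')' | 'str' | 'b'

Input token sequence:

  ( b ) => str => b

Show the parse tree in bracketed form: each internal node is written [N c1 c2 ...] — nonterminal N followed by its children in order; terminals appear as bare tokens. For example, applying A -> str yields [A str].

T
A => T
( T ) => T
( A ) => T
( b ) => T
( b ) => A => T
( b ) => str => T
( b ) => str => A
( b ) => str => b

[T [A ( [T [A b]] )] => [T [A str] => [T [A b]]]]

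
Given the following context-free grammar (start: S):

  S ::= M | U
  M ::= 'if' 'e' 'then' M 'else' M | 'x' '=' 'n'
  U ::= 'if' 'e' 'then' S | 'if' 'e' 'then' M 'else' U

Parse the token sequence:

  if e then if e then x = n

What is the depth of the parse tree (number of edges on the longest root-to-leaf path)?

6

[S [U if e then [S [U if e then [S [M x = n]]]]]]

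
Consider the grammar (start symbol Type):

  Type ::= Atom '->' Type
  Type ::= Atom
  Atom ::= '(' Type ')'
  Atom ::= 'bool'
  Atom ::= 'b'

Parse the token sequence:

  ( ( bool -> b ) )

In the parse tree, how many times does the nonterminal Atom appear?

4

[Type [Atom ( [Type [Atom ( [Type [Atom bool] -> [Type [Atom b]]] )]] )]]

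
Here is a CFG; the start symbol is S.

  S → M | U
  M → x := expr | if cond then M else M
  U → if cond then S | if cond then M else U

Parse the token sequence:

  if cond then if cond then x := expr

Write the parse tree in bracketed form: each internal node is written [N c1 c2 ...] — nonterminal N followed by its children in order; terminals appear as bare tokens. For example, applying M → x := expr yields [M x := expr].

[S [U if cond then [S [U if cond then [S [M x := expr]]]]]]

S
U
if cond then S
if cond then U
if cond then if cond then S
if cond then if cond then M
if cond then if cond then x := expr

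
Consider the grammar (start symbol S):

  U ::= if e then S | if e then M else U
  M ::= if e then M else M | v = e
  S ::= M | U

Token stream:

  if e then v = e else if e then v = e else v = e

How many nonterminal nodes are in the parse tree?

[S [M if e then [M v = e] else [M if e then [M v = e] else [M v = e]]]]

6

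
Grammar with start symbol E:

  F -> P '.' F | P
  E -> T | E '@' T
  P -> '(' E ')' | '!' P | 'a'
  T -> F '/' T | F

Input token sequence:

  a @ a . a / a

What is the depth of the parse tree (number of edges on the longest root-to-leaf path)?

5

[E [E [T [F [P a]]]] @ [T [F [P a] . [F [P a]]] / [T [F [P a]]]]]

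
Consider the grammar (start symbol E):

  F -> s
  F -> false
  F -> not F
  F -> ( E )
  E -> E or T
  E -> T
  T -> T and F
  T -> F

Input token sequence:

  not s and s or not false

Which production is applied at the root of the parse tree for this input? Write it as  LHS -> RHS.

[E [E [T [T [F not [F s]]] and [F s]]] or [T [F not [F false]]]]

E -> E or T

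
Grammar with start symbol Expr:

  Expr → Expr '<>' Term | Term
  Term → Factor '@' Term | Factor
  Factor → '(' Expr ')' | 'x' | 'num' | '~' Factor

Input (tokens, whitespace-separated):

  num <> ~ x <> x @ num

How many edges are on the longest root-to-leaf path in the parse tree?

[Expr [Expr [Expr [Term [Factor num]]] <> [Term [Factor ~ [Factor x]]]] <> [Term [Factor x] @ [Term [Factor num]]]]

5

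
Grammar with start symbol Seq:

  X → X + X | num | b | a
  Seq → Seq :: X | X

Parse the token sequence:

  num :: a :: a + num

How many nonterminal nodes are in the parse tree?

8

[Seq [Seq [Seq [X num]] :: [X a]] :: [X [X a] + [X num]]]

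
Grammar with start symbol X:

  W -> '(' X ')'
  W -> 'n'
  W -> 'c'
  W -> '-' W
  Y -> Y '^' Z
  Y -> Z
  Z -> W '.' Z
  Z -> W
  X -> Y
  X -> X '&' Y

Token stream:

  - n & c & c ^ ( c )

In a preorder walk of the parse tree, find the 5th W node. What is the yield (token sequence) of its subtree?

[X [X [X [Y [Z [W - [W n]]]]] & [Y [Z [W c]]]] & [Y [Y [Z [W c]]] ^ [Z [W ( [X [Y [Z [W c]]]] )]]]]

( c )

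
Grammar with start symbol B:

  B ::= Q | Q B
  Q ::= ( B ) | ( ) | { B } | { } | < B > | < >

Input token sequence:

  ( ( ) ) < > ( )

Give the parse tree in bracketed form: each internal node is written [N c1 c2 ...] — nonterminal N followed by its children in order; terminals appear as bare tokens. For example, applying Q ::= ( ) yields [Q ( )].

[B [Q ( [B [Q ( )]] )] [B [Q < >] [B [Q ( )]]]]

B
Q B
( B ) B
( Q ) B
( ( ) ) B
( ( ) ) Q B
( ( ) ) < > B
( ( ) ) < > Q
( ( ) ) < > ( )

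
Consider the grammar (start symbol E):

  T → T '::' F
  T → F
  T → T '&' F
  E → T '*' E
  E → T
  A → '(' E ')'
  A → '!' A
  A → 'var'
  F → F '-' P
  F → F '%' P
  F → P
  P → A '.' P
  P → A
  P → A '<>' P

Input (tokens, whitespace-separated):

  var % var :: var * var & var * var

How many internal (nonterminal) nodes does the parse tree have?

26

[E [T [T [F [F [P [A var]]] % [P [A var]]]] :: [F [P [A var]]]] * [E [T [T [F [P [A var]]]] & [F [P [A var]]]] * [E [T [F [P [A var]]]]]]]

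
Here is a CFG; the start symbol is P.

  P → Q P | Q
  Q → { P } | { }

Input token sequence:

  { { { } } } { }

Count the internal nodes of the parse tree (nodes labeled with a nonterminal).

[P [Q { [P [Q { [P [Q { }]] }]] }] [P [Q { }]]]

8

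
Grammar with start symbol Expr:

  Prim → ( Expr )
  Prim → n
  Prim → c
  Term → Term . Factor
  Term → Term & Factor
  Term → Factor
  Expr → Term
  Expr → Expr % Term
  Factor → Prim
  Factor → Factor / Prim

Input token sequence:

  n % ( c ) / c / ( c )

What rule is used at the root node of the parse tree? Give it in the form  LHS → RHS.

[Expr [Expr [Term [Factor [Prim n]]]] % [Term [Factor [Factor [Factor [Prim ( [Expr [Term [Factor [Prim c]]]] )]] / [Prim c]] / [Prim ( [Expr [Term [Factor [Prim c]]]] )]]]]

Expr → Expr % Term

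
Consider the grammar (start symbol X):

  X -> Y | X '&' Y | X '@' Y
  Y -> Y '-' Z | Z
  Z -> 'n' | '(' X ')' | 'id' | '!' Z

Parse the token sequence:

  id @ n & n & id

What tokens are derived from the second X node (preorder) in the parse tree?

id @ n & n

[X [X [X [X [Y [Z id]]] @ [Y [Z n]]] & [Y [Z n]]] & [Y [Z id]]]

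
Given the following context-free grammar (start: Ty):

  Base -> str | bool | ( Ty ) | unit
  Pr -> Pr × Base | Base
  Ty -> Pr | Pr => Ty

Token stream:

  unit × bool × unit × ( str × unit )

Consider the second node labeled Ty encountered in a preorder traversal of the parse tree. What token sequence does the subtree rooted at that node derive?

[Ty [Pr [Pr [Pr [Pr [Base unit]] × [Base bool]] × [Base unit]] × [Base ( [Ty [Pr [Pr [Base str]] × [Base unit]]] )]]]

str × unit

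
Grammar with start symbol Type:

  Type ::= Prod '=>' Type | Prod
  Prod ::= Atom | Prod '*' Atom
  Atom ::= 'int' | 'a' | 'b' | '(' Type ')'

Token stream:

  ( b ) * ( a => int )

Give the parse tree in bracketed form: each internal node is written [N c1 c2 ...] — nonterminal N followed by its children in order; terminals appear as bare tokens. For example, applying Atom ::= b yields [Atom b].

Type
Prod
Prod * Atom
Atom * Atom
( Type ) * Atom
( Prod ) * Atom
( Atom ) * Atom
( b ) * Atom
( b ) * ( Type )
( b ) * ( Prod => Type )
( b ) * ( Atom => Type )
( b ) * ( a => Type )
( b ) * ( a => Prod )
( b ) * ( a => Atom )
( b ) * ( a => int )

[Type [Prod [Prod [Atom ( [Type [Prod [Atom b]]] )]] * [Atom ( [Type [Prod [Atom a]] => [Type [Prod [Atom int]]]] )]]]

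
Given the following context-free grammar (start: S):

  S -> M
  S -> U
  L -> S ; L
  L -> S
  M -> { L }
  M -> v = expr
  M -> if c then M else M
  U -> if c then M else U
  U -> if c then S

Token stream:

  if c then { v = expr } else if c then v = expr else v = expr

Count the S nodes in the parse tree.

2

[S [M if c then [M { [L [S [M v = expr]]] }] else [M if c then [M v = expr] else [M v = expr]]]]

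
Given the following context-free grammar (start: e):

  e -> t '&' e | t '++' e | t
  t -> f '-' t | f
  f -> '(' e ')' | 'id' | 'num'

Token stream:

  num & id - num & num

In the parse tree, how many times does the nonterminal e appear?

3

[e [t [f num]] & [e [t [f id] - [t [f num]]] & [e [t [f num]]]]]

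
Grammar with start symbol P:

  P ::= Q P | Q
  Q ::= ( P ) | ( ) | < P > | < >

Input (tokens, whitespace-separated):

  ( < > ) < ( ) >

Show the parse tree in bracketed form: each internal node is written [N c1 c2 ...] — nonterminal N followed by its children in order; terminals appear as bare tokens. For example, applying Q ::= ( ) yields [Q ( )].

[P [Q ( [P [Q < >]] )] [P [Q < [P [Q ( )]] >]]]

P
Q P
( P ) P
( Q ) P
( < > ) P
( < > ) Q
( < > ) < P >
( < > ) < Q >
( < > ) < ( ) >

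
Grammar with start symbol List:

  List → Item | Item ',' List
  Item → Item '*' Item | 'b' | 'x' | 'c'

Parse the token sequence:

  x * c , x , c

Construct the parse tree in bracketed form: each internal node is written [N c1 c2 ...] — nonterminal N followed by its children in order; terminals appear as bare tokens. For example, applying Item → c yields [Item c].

[List [Item [Item x] * [Item c]] , [List [Item x] , [List [Item c]]]]

List
Item , List
Item * Item , List
x * Item , List
x * c , List
x * c , Item , List
x * c , x , List
x * c , x , Item
x * c , x , c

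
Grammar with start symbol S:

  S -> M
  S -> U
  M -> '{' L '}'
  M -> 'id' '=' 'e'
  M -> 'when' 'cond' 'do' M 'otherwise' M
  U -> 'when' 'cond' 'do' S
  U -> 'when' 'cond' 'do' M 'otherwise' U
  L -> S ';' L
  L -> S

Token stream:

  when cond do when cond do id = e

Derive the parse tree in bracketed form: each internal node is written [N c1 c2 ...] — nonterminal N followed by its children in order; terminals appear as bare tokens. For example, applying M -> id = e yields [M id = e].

[S [U when cond do [S [U when cond do [S [M id = e]]]]]]

S
U
when cond do S
when cond do U
when cond do when cond do S
when cond do when cond do M
when cond do when cond do id = e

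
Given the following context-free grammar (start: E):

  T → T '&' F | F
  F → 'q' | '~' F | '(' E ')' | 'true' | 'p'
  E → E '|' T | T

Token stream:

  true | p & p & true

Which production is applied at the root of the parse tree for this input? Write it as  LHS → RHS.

E → E '|' T

[E [E [T [F true]]] | [T [T [T [F p]] & [F p]] & [F true]]]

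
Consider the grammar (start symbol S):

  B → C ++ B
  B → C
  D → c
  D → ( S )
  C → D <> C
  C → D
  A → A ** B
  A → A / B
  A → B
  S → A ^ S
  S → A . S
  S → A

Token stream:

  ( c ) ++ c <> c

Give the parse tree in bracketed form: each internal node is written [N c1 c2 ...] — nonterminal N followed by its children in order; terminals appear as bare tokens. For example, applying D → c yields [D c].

[S [A [B [C [D ( [S [A [B [C [D c]]]]] )]] ++ [B [C [D c] <> [C [D c]]]]]]]

S
A
B
C ++ B
D ++ B
( S ) ++ B
( A ) ++ B
( B ) ++ B
( C ) ++ B
( D ) ++ B
( c ) ++ B
( c ) ++ C
( c ) ++ D <> C
( c ) ++ c <> C
( c ) ++ c <> D
( c ) ++ c <> c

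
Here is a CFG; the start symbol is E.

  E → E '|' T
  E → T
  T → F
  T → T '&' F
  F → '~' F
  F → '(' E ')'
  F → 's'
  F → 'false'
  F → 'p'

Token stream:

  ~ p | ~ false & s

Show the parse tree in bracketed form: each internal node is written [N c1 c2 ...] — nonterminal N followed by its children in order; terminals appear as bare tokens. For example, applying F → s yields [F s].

E
E | T
T | T
F | T
~ F | T
~ p | T
~ p | T & F
~ p | F & F
~ p | ~ F & F
~ p | ~ false & F
~ p | ~ false & s

[E [E [T [F ~ [F p]]]] | [T [T [F ~ [F false]]] & [F s]]]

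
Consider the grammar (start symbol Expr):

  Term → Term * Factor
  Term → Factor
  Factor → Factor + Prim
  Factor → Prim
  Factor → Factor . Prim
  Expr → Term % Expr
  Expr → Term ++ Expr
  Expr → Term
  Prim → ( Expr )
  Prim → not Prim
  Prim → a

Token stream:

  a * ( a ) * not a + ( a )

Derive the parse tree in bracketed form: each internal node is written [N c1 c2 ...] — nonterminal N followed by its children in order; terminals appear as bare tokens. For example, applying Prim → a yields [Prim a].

[Expr [Term [Term [Term [Factor [Prim a]]] * [Factor [Prim ( [Expr [Term [Factor [Prim a]]]] )]]] * [Factor [Factor [Prim not [Prim a]]] + [Prim ( [Expr [Term [Factor [Prim a]]]] )]]]]

Expr
Term
Term * Factor
Term * Factor * Factor
Factor * Factor * Factor
Prim * Factor * Factor
a * Factor * Factor
a * Prim * Factor
a * ( Expr ) * Factor
a * ( Term ) * Factor
a * ( Factor ) * Factor
a * ( Prim ) * Factor
a * ( a ) * Factor
a * ( a ) * Factor + Prim
a * ( a ) * Prim + Prim
a * ( a ) * not Prim + Prim
a * ( a ) * not a + Prim
a * ( a ) * not a + ( Expr )
a * ( a ) * not a + ( Term )
a * ( a ) * not a + ( Factor )
a * ( a ) * not a + ( Prim )
a * ( a ) * not a + ( a )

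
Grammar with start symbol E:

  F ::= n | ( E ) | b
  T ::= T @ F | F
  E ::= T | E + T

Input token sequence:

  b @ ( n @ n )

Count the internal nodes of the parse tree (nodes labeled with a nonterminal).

10

[E [T [T [F b]] @ [F ( [E [T [T [F n]] @ [F n]]] )]]]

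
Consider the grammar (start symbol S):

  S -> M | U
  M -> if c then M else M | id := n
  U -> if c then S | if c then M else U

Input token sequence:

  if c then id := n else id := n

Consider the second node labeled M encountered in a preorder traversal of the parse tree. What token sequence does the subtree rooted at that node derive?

id := n

[S [M if c then [M id := n] else [M id := n]]]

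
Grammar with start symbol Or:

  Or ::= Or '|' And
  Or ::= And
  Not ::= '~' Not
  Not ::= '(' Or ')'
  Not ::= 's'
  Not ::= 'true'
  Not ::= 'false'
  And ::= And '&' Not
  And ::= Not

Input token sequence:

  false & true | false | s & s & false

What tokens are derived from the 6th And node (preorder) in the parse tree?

[Or [Or [Or [And [And [Not false]] & [Not true]]] | [And [Not false]]] | [And [And [And [Not s]] & [Not s]] & [Not false]]]

s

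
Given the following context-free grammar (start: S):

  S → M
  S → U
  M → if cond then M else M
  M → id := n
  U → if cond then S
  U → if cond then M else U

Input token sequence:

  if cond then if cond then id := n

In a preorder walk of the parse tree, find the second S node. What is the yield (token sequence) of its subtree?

if cond then id := n

[S [U if cond then [S [U if cond then [S [M id := n]]]]]]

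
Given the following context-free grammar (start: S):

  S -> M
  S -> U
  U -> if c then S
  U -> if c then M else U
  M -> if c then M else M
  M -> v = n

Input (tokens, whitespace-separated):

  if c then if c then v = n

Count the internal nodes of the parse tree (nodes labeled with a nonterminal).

6

[S [U if c then [S [U if c then [S [M v = n]]]]]]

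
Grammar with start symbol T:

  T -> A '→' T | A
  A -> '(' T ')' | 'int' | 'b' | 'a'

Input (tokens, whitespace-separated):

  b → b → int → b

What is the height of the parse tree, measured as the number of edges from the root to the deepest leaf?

[T [A b] → [T [A b] → [T [A int] → [T [A b]]]]]

5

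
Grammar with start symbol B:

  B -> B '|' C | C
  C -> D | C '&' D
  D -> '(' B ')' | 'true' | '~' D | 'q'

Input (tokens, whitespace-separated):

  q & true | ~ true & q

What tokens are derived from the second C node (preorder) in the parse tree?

q

[B [B [C [C [D q]] & [D true]]] | [C [C [D ~ [D true]]] & [D q]]]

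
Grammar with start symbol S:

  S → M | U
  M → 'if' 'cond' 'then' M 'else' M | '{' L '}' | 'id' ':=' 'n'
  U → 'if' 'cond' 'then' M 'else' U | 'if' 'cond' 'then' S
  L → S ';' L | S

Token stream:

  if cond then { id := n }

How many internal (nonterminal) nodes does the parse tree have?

[S [U if cond then [S [M { [L [S [M id := n]]] }]]]]

7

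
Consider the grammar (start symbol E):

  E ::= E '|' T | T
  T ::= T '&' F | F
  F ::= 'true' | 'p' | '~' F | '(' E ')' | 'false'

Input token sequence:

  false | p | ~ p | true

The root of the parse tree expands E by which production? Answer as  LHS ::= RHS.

E ::= E '|' T

[E [E [E [E [T [F false]]] | [T [F p]]] | [T [F ~ [F p]]]] | [T [F true]]]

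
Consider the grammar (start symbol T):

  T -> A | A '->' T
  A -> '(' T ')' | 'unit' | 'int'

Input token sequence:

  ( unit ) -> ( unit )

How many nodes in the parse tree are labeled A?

4

[T [A ( [T [A unit]] )] -> [T [A ( [T [A unit]] )]]]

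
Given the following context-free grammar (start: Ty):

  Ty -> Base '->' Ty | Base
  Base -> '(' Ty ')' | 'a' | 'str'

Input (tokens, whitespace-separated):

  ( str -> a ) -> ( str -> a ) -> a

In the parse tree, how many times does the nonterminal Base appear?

7

[Ty [Base ( [Ty [Base str] -> [Ty [Base a]]] )] -> [Ty [Base ( [Ty [Base str] -> [Ty [Base a]]] )] -> [Ty [Base a]]]]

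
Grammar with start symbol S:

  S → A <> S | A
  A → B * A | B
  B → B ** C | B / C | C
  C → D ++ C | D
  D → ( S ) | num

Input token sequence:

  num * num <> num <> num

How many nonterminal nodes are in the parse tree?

[S [A [B [C [D num]]] * [A [B [C [D num]]]]] <> [S [A [B [C [D num]]]] <> [S [A [B [C [D num]]]]]]]

19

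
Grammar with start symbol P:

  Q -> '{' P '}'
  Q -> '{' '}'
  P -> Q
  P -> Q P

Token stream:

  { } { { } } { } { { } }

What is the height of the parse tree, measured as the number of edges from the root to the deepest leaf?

[P [Q { }] [P [Q { [P [Q { }]] }] [P [Q { }] [P [Q { [P [Q { }]] }]]]]]

7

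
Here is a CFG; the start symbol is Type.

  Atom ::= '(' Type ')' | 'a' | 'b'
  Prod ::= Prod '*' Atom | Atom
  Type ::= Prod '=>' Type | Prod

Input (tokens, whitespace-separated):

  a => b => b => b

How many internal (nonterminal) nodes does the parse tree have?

12

[Type [Prod [Atom a]] => [Type [Prod [Atom b]] => [Type [Prod [Atom b]] => [Type [Prod [Atom b]]]]]]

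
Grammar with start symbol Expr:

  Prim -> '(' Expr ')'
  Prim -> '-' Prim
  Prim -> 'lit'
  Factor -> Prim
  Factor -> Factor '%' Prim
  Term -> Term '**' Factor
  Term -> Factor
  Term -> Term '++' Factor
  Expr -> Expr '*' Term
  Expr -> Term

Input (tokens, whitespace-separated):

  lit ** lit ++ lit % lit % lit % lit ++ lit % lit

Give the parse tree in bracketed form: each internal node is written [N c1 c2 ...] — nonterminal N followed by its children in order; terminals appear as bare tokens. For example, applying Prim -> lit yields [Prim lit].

[Expr [Term [Term [Term [Term [Factor [Prim lit]]] ** [Factor [Prim lit]]] ++ [Factor [Factor [Factor [Factor [Prim lit]] % [Prim lit]] % [Prim lit]] % [Prim lit]]] ++ [Factor [Factor [Prim lit]] % [Prim lit]]]]

Expr
Term
Term ++ Factor
Term ++ Factor ++ Factor
Term ** Factor ++ Factor ++ Factor
Factor ** Factor ++ Factor ++ Factor
Prim ** Factor ++ Factor ++ Factor
lit ** Factor ++ Factor ++ Factor
lit ** Prim ++ Factor ++ Factor
lit ** lit ++ Factor ++ Factor
lit ** lit ++ Factor % Prim ++ Factor
lit ** lit ++ Factor % Prim % Prim ++ Factor
lit ** lit ++ Factor % Prim % Prim % Prim ++ Factor
lit ** lit ++ Prim % Prim % Prim % Prim ++ Factor
lit ** lit ++ lit % Prim % Prim % Prim ++ Factor
lit ** lit ++ lit % lit % Prim % Prim ++ Factor
lit ** lit ++ lit % lit % lit % Prim ++ Factor
lit ** lit ++ lit % lit % lit % lit ++ Factor
lit ** lit ++ lit % lit % lit % lit ++ Factor % Prim
lit ** lit ++ lit % lit % lit % lit ++ Prim % Prim
lit ** lit ++ lit % lit % lit % lit ++ lit % Prim
lit ** lit ++ lit % lit % lit % lit ++ lit % lit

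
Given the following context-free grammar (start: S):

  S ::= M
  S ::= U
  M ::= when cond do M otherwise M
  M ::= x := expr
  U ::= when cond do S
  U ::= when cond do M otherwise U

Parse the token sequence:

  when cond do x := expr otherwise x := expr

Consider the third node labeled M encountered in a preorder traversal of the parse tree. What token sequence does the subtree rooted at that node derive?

[S [M when cond do [M x := expr] otherwise [M x := expr]]]

x := expr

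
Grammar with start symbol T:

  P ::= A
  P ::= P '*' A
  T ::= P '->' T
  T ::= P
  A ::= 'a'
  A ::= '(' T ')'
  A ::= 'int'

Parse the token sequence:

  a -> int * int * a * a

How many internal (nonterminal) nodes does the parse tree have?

12

[T [P [A a]] -> [T [P [P [P [P [A int]] * [A int]] * [A a]] * [A a]]]]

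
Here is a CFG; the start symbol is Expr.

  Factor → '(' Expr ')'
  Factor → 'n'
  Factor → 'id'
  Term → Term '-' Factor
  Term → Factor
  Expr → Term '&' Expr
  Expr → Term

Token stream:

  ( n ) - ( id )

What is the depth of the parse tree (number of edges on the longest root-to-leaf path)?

[Expr [Term [Term [Factor ( [Expr [Term [Factor n]]] )]] - [Factor ( [Expr [Term [Factor id]]] )]]]

7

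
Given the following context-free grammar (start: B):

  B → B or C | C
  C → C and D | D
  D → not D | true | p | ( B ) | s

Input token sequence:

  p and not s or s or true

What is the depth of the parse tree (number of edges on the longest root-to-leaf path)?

6

[B [B [B [C [C [D p]] and [D not [D s]]]] or [C [D s]]] or [C [D true]]]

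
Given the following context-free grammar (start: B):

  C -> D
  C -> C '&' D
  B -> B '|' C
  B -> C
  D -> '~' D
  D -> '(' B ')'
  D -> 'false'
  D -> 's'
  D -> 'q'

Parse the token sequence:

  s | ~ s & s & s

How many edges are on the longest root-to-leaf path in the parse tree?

6

[B [B [C [D s]]] | [C [C [C [D ~ [D s]]] & [D s]] & [D s]]]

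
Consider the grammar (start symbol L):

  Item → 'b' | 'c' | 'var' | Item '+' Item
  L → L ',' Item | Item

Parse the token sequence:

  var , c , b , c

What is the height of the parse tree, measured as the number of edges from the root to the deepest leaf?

[L [L [L [L [Item var]] , [Item c]] , [Item b]] , [Item c]]

5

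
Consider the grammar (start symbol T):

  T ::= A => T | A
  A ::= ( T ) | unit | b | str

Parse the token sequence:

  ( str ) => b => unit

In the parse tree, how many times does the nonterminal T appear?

[T [A ( [T [A str]] )] => [T [A b] => [T [A unit]]]]

4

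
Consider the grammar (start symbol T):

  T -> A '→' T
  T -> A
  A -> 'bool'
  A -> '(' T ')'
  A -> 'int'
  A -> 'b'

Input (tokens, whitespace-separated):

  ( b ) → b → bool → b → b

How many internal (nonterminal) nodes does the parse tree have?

[T [A ( [T [A b]] )] → [T [A b] → [T [A bool] → [T [A b] → [T [A b]]]]]]

12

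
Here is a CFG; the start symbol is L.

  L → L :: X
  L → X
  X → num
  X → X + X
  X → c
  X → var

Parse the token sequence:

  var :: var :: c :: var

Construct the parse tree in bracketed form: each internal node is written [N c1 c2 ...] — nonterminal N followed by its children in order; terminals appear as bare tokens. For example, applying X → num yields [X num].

L
L :: X
L :: X :: X
L :: X :: X :: X
X :: X :: X :: X
var :: X :: X :: X
var :: var :: X :: X
var :: var :: c :: X
var :: var :: c :: var

[L [L [L [L [X var]] :: [X var]] :: [X c]] :: [X var]]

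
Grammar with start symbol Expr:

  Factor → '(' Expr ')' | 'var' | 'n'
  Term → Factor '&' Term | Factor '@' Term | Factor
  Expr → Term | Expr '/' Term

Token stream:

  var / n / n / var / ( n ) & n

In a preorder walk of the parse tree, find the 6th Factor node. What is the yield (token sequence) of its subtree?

[Expr [Expr [Expr [Expr [Expr [Term [Factor var]]] / [Term [Factor n]]] / [Term [Factor n]]] / [Term [Factor var]]] / [Term [Factor ( [Expr [Term [Factor n]]] )] & [Term [Factor n]]]]

n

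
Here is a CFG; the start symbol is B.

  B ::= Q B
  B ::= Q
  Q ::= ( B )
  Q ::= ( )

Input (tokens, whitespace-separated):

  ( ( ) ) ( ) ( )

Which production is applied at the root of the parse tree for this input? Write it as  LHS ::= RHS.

[B [Q ( [B [Q ( )]] )] [B [Q ( )] [B [Q ( )]]]]

B ::= Q B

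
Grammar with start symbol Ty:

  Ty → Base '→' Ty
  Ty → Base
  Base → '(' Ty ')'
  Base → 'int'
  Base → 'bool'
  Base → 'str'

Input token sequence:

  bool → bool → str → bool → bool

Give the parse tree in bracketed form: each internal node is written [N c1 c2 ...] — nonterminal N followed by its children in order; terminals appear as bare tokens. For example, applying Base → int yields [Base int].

[Ty [Base bool] → [Ty [Base bool] → [Ty [Base str] → [Ty [Base bool] → [Ty [Base bool]]]]]]

Ty
Base → Ty
bool → Ty
bool → Base → Ty
bool → bool → Ty
bool → bool → Base → Ty
bool → bool → str → Ty
bool → bool → str → Base → Ty
bool → bool → str → bool → Ty
bool → bool → str → bool → Base
bool → bool → str → bool → bool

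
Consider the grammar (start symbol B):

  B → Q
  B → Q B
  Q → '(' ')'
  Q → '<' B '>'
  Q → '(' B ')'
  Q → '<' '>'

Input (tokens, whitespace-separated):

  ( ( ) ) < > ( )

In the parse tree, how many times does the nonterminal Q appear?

4

[B [Q ( [B [Q ( )]] )] [B [Q < >] [B [Q ( )]]]]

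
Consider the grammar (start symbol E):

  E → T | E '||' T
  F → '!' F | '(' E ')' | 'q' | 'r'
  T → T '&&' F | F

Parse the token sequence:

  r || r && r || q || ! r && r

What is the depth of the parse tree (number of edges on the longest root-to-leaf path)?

[E [E [E [E [T [F r]]] || [T [T [F r]] && [F r]]] || [T [F q]]] || [T [T [F ! [F r]]] && [F r]]]

6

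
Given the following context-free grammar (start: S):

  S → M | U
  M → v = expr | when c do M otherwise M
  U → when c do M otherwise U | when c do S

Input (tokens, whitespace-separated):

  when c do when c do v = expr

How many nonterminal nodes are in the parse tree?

6

[S [U when c do [S [U when c do [S [M v = expr]]]]]]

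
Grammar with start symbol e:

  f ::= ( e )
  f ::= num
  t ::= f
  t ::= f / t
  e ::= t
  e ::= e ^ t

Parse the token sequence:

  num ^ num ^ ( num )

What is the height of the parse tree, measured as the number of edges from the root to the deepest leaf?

[e [e [e [t [f num]]] ^ [t [f num]]] ^ [t [f ( [e [t [f num]]] )]]]

6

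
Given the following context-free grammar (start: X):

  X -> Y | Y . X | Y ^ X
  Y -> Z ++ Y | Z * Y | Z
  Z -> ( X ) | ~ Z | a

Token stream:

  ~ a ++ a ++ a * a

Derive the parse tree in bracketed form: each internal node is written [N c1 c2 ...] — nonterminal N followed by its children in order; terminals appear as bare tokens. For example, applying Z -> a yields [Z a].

[X [Y [Z ~ [Z a]] ++ [Y [Z a] ++ [Y [Z a] * [Y [Z a]]]]]]

X
Y
Z ++ Y
~ Z ++ Y
~ a ++ Y
~ a ++ Z ++ Y
~ a ++ a ++ Y
~ a ++ a ++ Z * Y
~ a ++ a ++ a * Y
~ a ++ a ++ a * Z
~ a ++ a ++ a * a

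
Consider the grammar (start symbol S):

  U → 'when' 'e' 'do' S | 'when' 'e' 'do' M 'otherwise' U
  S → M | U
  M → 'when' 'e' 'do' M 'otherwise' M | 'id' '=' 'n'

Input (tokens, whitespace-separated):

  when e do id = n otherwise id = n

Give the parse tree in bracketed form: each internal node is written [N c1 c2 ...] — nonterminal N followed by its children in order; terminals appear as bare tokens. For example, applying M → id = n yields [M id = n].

S
M
when e do M otherwise M
when e do id = n otherwise M
when e do id = n otherwise id = n

[S [M when e do [M id = n] otherwise [M id = n]]]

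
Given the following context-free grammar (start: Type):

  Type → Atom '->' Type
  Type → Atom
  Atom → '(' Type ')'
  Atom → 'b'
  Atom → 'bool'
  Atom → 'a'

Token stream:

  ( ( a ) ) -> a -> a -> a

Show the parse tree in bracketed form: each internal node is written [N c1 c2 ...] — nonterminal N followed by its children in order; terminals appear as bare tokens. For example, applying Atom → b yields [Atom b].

[Type [Atom ( [Type [Atom ( [Type [Atom a]] )]] )] -> [Type [Atom a] -> [Type [Atom a] -> [Type [Atom a]]]]]

Type
Atom -> Type
( Type ) -> Type
( Atom ) -> Type
( ( Type ) ) -> Type
( ( Atom ) ) -> Type
( ( a ) ) -> Type
( ( a ) ) -> Atom -> Type
( ( a ) ) -> a -> Type
( ( a ) ) -> a -> Atom -> Type
( ( a ) ) -> a -> a -> Type
( ( a ) ) -> a -> a -> Atom
( ( a ) ) -> a -> a -> a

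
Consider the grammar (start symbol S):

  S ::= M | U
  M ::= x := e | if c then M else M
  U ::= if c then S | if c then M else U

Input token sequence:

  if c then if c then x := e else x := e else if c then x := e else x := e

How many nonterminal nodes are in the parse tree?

[S [M if c then [M if c then [M x := e] else [M x := e]] else [M if c then [M x := e] else [M x := e]]]]

8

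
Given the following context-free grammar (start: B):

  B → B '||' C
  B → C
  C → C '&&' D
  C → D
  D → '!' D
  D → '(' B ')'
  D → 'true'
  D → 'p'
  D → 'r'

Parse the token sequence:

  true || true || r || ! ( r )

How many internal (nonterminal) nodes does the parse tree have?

16

[B [B [B [B [C [D true]]] || [C [D true]]] || [C [D r]]] || [C [D ! [D ( [B [C [D r]]] )]]]]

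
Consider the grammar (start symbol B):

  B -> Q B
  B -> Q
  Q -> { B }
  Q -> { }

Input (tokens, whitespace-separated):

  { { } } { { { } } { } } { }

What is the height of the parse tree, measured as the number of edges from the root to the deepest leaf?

7

[B [Q { [B [Q { }]] }] [B [Q { [B [Q { [B [Q { }]] }] [B [Q { }]]] }] [B [Q { }]]]]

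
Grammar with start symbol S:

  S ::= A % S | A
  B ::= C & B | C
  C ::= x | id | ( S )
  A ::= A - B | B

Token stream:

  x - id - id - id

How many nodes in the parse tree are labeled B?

[S [A [A [A [A [B [C x]]] - [B [C id]]] - [B [C id]]] - [B [C id]]]]

4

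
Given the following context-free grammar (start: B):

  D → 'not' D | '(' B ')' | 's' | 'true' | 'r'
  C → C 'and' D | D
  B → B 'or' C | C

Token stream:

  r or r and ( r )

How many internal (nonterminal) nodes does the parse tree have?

11

[B [B [C [D r]]] or [C [C [D r]] and [D ( [B [C [D r]]] )]]]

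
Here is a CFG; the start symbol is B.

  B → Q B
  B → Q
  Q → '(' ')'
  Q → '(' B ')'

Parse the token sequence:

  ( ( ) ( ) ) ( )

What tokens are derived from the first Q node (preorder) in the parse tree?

( ( ) ( ) )

[B [Q ( [B [Q ( )] [B [Q ( )]]] )] [B [Q ( )]]]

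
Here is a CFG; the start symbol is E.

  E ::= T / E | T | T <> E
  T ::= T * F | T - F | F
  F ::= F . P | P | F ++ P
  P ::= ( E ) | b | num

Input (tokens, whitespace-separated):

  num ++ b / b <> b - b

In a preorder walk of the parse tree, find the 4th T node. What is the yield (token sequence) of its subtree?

[E [T [F [F [P num]] ++ [P b]]] / [E [T [F [P b]]] <> [E [T [T [F [P b]]] - [F [P b]]]]]]

b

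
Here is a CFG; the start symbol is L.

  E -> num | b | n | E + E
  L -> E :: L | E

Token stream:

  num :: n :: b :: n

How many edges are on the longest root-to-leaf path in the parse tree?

5

[L [E num] :: [L [E n] :: [L [E b] :: [L [E n]]]]]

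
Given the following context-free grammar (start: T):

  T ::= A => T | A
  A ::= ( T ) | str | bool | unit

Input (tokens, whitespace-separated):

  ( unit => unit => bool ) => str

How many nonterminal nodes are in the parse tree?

10

[T [A ( [T [A unit] => [T [A unit] => [T [A bool]]]] )] => [T [A str]]]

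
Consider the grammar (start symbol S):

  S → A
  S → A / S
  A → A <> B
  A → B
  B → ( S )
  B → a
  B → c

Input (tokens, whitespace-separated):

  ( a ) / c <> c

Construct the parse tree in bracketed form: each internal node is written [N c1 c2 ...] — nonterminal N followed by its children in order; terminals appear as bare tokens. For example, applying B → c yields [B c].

[S [A [B ( [S [A [B a]]] )]] / [S [A [A [B c]] <> [B c]]]]

S
A / S
B / S
( S ) / S
( A ) / S
( B ) / S
( a ) / S
( a ) / A
( a ) / A <> B
( a ) / B <> B
( a ) / c <> B
( a ) / c <> c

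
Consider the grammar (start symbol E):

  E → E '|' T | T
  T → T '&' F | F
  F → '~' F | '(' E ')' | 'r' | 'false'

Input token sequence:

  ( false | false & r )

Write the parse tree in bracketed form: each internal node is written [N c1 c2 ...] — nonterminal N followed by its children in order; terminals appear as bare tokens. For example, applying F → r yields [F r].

[E [T [F ( [E [E [T [F false]]] | [T [T [F false]] & [F r]]] )]]]

E
T
F
( E )
( E | T )
( T | T )
( F | T )
( false | T )
( false | T & F )
( false | F & F )
( false | false & F )
( false | false & r )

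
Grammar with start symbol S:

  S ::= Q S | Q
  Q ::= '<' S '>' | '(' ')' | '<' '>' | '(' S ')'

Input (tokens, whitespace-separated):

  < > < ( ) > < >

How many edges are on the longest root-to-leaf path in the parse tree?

[S [Q < >] [S [Q < [S [Q ( )]] >] [S [Q < >]]]]

5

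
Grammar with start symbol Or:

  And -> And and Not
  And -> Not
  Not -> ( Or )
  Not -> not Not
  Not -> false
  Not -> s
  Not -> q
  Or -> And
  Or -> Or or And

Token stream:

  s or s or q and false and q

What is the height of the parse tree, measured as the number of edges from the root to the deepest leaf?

[Or [Or [Or [And [Not s]]] or [And [Not s]]] or [And [And [And [Not q]] and [Not false]] and [Not q]]]

5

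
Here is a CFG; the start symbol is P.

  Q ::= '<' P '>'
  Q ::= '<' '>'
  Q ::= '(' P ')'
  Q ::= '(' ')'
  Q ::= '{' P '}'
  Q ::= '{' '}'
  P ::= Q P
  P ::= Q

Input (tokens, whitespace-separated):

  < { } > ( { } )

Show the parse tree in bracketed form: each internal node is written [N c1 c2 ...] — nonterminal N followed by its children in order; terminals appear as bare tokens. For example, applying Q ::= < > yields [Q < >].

P
Q P
< P > P
< Q > P
< { } > P
< { } > Q
< { } > ( P )
< { } > ( Q )
< { } > ( { } )

[P [Q < [P [Q { }]] >] [P [Q ( [P [Q { }]] )]]]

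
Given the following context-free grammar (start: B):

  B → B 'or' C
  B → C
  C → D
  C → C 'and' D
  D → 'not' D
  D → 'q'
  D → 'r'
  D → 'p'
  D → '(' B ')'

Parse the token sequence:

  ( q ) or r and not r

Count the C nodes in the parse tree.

4

[B [B [C [D ( [B [C [D q]]] )]]] or [C [C [D r]] and [D not [D r]]]]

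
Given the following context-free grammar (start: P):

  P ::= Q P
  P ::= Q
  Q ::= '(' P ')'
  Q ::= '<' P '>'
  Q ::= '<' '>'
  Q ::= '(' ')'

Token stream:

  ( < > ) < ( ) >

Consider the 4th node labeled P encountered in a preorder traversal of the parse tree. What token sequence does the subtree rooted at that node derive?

[P [Q ( [P [Q < >]] )] [P [Q < [P [Q ( )]] >]]]

( )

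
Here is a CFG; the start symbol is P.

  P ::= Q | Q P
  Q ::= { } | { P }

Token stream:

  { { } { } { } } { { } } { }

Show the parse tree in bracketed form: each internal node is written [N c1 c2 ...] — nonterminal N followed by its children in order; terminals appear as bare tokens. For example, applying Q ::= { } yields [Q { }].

[P [Q { [P [Q { }] [P [Q { }] [P [Q { }]]]] }] [P [Q { [P [Q { }]] }] [P [Q { }]]]]

P
Q P
{ P } P
{ Q P } P
{ { } P } P
{ { } Q P } P
{ { } { } P } P
{ { } { } Q } P
{ { } { } { } } P
{ { } { } { } } Q P
{ { } { } { } } { P } P
{ { } { } { } } { Q } P
{ { } { } { } } { { } } P
{ { } { } { } } { { } } Q
{ { } { } { } } { { } } { }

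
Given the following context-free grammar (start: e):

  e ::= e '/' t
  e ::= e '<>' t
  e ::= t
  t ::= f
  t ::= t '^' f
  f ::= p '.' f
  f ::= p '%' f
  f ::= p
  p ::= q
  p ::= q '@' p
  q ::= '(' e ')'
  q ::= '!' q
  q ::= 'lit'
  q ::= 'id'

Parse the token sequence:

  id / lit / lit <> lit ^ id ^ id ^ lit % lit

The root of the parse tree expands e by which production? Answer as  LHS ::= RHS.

[e [e [e [e [t [f [p [q id]]]]] / [t [f [p [q lit]]]]] / [t [f [p [q lit]]]]] <> [t [t [t [t [f [p [q lit]]]] ^ [f [p [q id]]]] ^ [f [p [q id]]]] ^ [f [p [q lit]] % [f [p [q lit]]]]]]

e ::= e '<>' t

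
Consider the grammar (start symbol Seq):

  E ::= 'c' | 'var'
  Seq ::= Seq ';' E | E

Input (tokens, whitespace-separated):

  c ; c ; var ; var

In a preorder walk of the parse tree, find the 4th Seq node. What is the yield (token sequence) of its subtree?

c

[Seq [Seq [Seq [Seq [E c]] ; [E c]] ; [E var]] ; [E var]]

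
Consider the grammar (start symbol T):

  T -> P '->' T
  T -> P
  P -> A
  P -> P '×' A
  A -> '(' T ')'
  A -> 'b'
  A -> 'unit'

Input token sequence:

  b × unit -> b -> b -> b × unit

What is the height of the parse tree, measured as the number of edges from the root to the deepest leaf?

7

[T [P [P [A b]] × [A unit]] -> [T [P [A b]] -> [T [P [A b]] -> [T [P [P [A b]] × [A unit]]]]]]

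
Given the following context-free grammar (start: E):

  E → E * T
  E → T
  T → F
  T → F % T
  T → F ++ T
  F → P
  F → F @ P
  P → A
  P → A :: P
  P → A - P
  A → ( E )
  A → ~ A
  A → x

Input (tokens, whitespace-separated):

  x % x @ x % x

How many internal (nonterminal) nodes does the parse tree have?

16

[E [T [F [P [A x]]] % [T [F [F [P [A x]]] @ [P [A x]]] % [T [F [P [A x]]]]]]]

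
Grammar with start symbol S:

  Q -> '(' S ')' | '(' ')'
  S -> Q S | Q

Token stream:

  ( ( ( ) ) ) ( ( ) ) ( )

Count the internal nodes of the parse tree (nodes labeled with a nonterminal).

12

[S [Q ( [S [Q ( [S [Q ( )]] )]] )] [S [Q ( [S [Q ( )]] )] [S [Q ( )]]]]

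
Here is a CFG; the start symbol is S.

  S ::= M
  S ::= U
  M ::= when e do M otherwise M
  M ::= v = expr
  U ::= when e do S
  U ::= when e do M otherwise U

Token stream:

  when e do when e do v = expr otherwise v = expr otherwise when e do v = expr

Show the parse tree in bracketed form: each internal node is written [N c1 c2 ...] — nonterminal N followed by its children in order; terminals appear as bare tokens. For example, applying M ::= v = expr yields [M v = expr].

[S [U when e do [M when e do [M v = expr] otherwise [M v = expr]] otherwise [U when e do [S [M v = expr]]]]]

S
U
when e do M otherwise U
when e do when e do M otherwise M otherwise U
when e do when e do v = expr otherwise M otherwise U
when e do when e do v = expr otherwise v = expr otherwise U
when e do when e do v = expr otherwise v = expr otherwise when e do S
when e do when e do v = expr otherwise v = expr otherwise when e do M
when e do when e do v = expr otherwise v = expr otherwise when e do v = expr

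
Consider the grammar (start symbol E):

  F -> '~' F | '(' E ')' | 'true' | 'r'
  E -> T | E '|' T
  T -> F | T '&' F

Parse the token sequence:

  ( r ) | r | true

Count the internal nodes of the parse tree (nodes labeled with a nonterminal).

[E [E [E [T [F ( [E [T [F r]]] )]]] | [T [F r]]] | [T [F true]]]

12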